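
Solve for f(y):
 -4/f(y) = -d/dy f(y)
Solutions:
 f(y) = -sqrt(C1 + 8*y)
 f(y) = sqrt(C1 + 8*y)


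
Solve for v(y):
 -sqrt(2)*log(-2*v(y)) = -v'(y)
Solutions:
 -sqrt(2)*Integral(1/(log(-_y) + log(2)), (_y, v(y)))/2 = C1 - y


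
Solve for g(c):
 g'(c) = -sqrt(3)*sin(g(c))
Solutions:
 g(c) = -acos((-C1 - exp(2*sqrt(3)*c))/(C1 - exp(2*sqrt(3)*c))) + 2*pi
 g(c) = acos((-C1 - exp(2*sqrt(3)*c))/(C1 - exp(2*sqrt(3)*c)))


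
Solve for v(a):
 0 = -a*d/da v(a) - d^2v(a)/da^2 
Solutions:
 v(a) = C1 + C2*erf(sqrt(2)*a/2)


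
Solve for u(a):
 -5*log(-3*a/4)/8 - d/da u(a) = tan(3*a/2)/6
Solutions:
 u(a) = C1 - 5*a*log(-a)/8 - 5*a*log(3)/8 + 5*a/8 + 5*a*log(2)/4 + log(cos(3*a/2))/9


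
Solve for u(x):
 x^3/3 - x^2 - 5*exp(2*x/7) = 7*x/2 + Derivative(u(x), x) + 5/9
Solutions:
 u(x) = C1 + x^4/12 - x^3/3 - 7*x^2/4 - 5*x/9 - 35*exp(2*x/7)/2


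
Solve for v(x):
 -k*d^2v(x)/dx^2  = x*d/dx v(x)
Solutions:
 v(x) = C1 + C2*sqrt(k)*erf(sqrt(2)*x*sqrt(1/k)/2)


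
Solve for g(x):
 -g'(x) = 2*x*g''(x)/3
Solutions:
 g(x) = C1 + C2/sqrt(x)


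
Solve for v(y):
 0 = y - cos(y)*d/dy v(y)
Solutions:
 v(y) = C1 + Integral(y/cos(y), y)


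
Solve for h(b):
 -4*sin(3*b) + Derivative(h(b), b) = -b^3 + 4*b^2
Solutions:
 h(b) = C1 - b^4/4 + 4*b^3/3 - 4*cos(3*b)/3


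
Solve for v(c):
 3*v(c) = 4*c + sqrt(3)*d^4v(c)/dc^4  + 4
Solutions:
 v(c) = C1*exp(-3^(1/8)*c) + C2*exp(3^(1/8)*c) + C3*sin(3^(1/8)*c) + C4*cos(3^(1/8)*c) + 4*c/3 + 4/3


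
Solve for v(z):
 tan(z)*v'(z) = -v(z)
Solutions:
 v(z) = C1/sin(z)


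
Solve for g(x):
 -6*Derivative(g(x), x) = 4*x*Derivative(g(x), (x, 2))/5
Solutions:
 g(x) = C1 + C2/x^(13/2)


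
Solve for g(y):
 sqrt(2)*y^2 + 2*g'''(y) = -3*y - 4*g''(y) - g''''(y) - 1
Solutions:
 g(y) = C1 + C2*y - sqrt(2)*y^4/48 + y^3*(-3 + sqrt(2))/24 + y^2/16 + (C3*sin(sqrt(3)*y) + C4*cos(sqrt(3)*y))*exp(-y)


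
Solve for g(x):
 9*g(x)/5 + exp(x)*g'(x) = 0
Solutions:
 g(x) = C1*exp(9*exp(-x)/5)


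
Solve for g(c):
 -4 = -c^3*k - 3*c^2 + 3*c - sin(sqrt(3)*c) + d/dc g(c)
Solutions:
 g(c) = C1 + c^4*k/4 + c^3 - 3*c^2/2 - 4*c - sqrt(3)*cos(sqrt(3)*c)/3


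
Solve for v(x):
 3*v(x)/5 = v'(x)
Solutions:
 v(x) = C1*exp(3*x/5)


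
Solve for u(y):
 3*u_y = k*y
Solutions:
 u(y) = C1 + k*y^2/6


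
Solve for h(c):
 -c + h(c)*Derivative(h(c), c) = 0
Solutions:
 h(c) = -sqrt(C1 + c^2)
 h(c) = sqrt(C1 + c^2)


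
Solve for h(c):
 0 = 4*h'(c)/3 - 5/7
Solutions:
 h(c) = C1 + 15*c/28


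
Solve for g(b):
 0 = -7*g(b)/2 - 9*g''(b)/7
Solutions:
 g(b) = C1*sin(7*sqrt(2)*b/6) + C2*cos(7*sqrt(2)*b/6)


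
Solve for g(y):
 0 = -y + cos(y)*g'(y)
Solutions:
 g(y) = C1 + Integral(y/cos(y), y)


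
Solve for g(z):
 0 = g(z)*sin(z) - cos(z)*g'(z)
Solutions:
 g(z) = C1/cos(z)


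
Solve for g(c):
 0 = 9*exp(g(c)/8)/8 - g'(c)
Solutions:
 g(c) = 8*log(-1/(C1 + 9*c)) + 48*log(2)


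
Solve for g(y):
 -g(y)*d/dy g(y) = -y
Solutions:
 g(y) = -sqrt(C1 + y^2)
 g(y) = sqrt(C1 + y^2)


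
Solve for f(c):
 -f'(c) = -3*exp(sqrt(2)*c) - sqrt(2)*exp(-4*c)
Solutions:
 f(c) = C1 + 3*sqrt(2)*exp(sqrt(2)*c)/2 - sqrt(2)*exp(-4*c)/4


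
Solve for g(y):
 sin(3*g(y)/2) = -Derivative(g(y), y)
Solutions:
 g(y) = -2*acos((-C1 - exp(3*y))/(C1 - exp(3*y)))/3 + 4*pi/3
 g(y) = 2*acos((-C1 - exp(3*y))/(C1 - exp(3*y)))/3


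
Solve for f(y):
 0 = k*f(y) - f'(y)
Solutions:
 f(y) = C1*exp(k*y)


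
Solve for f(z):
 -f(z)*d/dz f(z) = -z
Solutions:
 f(z) = -sqrt(C1 + z^2)
 f(z) = sqrt(C1 + z^2)


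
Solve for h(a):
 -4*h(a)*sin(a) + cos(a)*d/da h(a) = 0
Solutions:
 h(a) = C1/cos(a)^4


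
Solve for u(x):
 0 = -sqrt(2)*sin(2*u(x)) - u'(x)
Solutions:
 u(x) = pi - acos((-C1 - exp(4*sqrt(2)*x))/(C1 - exp(4*sqrt(2)*x)))/2
 u(x) = acos((-C1 - exp(4*sqrt(2)*x))/(C1 - exp(4*sqrt(2)*x)))/2


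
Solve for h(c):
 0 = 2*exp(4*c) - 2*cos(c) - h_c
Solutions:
 h(c) = C1 + exp(4*c)/2 - 2*sin(c)


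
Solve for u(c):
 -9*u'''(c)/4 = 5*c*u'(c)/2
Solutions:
 u(c) = C1 + Integral(C2*airyai(-30^(1/3)*c/3) + C3*airybi(-30^(1/3)*c/3), c)


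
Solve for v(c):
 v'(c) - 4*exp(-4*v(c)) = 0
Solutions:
 v(c) = log(-I*(C1 + 16*c)^(1/4))
 v(c) = log(I*(C1 + 16*c)^(1/4))
 v(c) = log(-(C1 + 16*c)^(1/4))
 v(c) = log(C1 + 16*c)/4


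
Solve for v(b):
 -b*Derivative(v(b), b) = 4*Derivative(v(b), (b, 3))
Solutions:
 v(b) = C1 + Integral(C2*airyai(-2^(1/3)*b/2) + C3*airybi(-2^(1/3)*b/2), b)


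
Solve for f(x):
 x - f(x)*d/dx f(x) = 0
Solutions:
 f(x) = -sqrt(C1 + x^2)
 f(x) = sqrt(C1 + x^2)


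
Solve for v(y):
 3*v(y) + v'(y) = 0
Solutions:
 v(y) = C1*exp(-3*y)


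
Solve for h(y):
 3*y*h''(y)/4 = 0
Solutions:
 h(y) = C1 + C2*y


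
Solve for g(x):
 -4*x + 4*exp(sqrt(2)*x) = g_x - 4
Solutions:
 g(x) = C1 - 2*x^2 + 4*x + 2*sqrt(2)*exp(sqrt(2)*x)


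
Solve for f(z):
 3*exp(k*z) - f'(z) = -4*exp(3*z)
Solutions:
 f(z) = C1 + 4*exp(3*z)/3 + 3*exp(k*z)/k


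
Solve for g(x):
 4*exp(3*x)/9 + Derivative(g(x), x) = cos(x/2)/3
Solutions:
 g(x) = C1 - 4*exp(3*x)/27 + 2*sin(x/2)/3


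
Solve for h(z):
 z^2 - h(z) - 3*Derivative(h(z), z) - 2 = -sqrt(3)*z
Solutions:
 h(z) = C1*exp(-z/3) + z^2 - 6*z + sqrt(3)*z - 3*sqrt(3) + 16


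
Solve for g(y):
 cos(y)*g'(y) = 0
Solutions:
 g(y) = C1


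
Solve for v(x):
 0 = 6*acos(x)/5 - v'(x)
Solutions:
 v(x) = C1 + 6*x*acos(x)/5 - 6*sqrt(1 - x^2)/5


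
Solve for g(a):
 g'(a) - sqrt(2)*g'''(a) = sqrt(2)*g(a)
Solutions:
 g(a) = C1*exp(3^(1/3)*a*(2^(5/6)*3^(1/3)/(sqrt(3)*sqrt(27 - sqrt(2)) + 9)^(1/3) + 2^(2/3)*(sqrt(3)*sqrt(27 - sqrt(2)) + 9)^(1/3))/12)*sin(3^(1/6)*a*(-3*2^(5/6)/(sqrt(3)*sqrt(27 - sqrt(2)) + 9)^(1/3) + 6^(2/3)*(sqrt(3)*sqrt(27 - sqrt(2)) + 9)^(1/3))/12) + C2*exp(3^(1/3)*a*(2^(5/6)*3^(1/3)/(sqrt(3)*sqrt(27 - sqrt(2)) + 9)^(1/3) + 2^(2/3)*(sqrt(3)*sqrt(27 - sqrt(2)) + 9)^(1/3))/12)*cos(3^(1/6)*a*(-3*2^(5/6)/(sqrt(3)*sqrt(27 - sqrt(2)) + 9)^(1/3) + 6^(2/3)*(sqrt(3)*sqrt(27 - sqrt(2)) + 9)^(1/3))/12) + C3*exp(-3^(1/3)*a*(2^(5/6)*3^(1/3)/(sqrt(3)*sqrt(27 - sqrt(2)) + 9)^(1/3) + 2^(2/3)*(sqrt(3)*sqrt(27 - sqrt(2)) + 9)^(1/3))/6)


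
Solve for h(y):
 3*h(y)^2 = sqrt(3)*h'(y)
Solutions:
 h(y) = -1/(C1 + sqrt(3)*y)


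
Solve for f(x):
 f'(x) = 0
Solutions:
 f(x) = C1


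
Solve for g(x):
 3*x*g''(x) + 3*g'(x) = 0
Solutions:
 g(x) = C1 + C2*log(x)


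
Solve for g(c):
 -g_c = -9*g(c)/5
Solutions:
 g(c) = C1*exp(9*c/5)


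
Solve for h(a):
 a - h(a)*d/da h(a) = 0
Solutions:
 h(a) = -sqrt(C1 + a^2)
 h(a) = sqrt(C1 + a^2)


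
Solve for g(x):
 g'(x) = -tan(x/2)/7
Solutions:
 g(x) = C1 + 2*log(cos(x/2))/7


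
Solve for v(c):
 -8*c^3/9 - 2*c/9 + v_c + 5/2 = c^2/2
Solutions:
 v(c) = C1 + 2*c^4/9 + c^3/6 + c^2/9 - 5*c/2


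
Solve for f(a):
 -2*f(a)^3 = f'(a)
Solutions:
 f(a) = -sqrt(2)*sqrt(-1/(C1 - 2*a))/2
 f(a) = sqrt(2)*sqrt(-1/(C1 - 2*a))/2


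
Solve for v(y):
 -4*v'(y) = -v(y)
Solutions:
 v(y) = C1*exp(y/4)


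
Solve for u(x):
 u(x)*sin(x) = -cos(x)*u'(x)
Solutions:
 u(x) = C1*cos(x)


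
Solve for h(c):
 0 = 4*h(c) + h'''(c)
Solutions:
 h(c) = C3*exp(-2^(2/3)*c) + (C1*sin(2^(2/3)*sqrt(3)*c/2) + C2*cos(2^(2/3)*sqrt(3)*c/2))*exp(2^(2/3)*c/2)


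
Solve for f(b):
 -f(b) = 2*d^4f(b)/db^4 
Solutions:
 f(b) = (C1*sin(2^(1/4)*b/2) + C2*cos(2^(1/4)*b/2))*exp(-2^(1/4)*b/2) + (C3*sin(2^(1/4)*b/2) + C4*cos(2^(1/4)*b/2))*exp(2^(1/4)*b/2)


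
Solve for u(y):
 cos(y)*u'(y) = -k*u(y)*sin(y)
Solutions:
 u(y) = C1*exp(k*log(cos(y)))


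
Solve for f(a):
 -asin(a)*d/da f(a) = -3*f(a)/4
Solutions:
 f(a) = C1*exp(3*Integral(1/asin(a), a)/4)


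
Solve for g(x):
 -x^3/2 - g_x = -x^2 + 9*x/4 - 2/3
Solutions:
 g(x) = C1 - x^4/8 + x^3/3 - 9*x^2/8 + 2*x/3


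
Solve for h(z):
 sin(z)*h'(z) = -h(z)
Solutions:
 h(z) = C1*sqrt(cos(z) + 1)/sqrt(cos(z) - 1)


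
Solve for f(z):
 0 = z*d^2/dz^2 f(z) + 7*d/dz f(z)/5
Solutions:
 f(z) = C1 + C2/z^(2/5)


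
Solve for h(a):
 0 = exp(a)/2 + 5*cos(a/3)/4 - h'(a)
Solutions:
 h(a) = C1 + exp(a)/2 + 15*sin(a/3)/4


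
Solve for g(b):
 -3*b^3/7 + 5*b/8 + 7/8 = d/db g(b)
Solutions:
 g(b) = C1 - 3*b^4/28 + 5*b^2/16 + 7*b/8


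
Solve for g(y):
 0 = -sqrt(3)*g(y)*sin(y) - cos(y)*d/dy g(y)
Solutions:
 g(y) = C1*cos(y)^(sqrt(3))


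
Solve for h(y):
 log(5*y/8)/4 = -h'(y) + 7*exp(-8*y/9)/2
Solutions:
 h(y) = C1 - y*log(y)/4 + y*(-log(5) + 1 + 3*log(2))/4 - 63*exp(-8*y/9)/16


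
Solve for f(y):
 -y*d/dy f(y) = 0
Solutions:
 f(y) = C1


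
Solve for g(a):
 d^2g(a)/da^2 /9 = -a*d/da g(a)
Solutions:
 g(a) = C1 + C2*erf(3*sqrt(2)*a/2)


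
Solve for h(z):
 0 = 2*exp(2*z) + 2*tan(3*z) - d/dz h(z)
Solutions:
 h(z) = C1 + exp(2*z) - 2*log(cos(3*z))/3


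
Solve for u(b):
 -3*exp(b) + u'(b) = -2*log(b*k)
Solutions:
 u(b) = C1 - 2*b*log(b*k) + 2*b + 3*exp(b)


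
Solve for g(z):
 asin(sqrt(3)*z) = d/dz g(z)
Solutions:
 g(z) = C1 + z*asin(sqrt(3)*z) + sqrt(3)*sqrt(1 - 3*z^2)/3


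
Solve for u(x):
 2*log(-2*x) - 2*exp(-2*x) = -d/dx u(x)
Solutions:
 u(x) = C1 - 2*x*log(-x) + 2*x*(1 - log(2)) - exp(-2*x)


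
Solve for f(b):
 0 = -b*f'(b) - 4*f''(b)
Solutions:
 f(b) = C1 + C2*erf(sqrt(2)*b/4)


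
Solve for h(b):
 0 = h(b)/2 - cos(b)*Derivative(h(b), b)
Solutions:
 h(b) = C1*(sin(b) + 1)^(1/4)/(sin(b) - 1)^(1/4)


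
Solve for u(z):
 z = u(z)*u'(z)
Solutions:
 u(z) = -sqrt(C1 + z^2)
 u(z) = sqrt(C1 + z^2)


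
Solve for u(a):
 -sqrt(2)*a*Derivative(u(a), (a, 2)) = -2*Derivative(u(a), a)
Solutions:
 u(a) = C1 + C2*a^(1 + sqrt(2))


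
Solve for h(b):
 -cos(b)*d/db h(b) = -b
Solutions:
 h(b) = C1 + Integral(b/cos(b), b)


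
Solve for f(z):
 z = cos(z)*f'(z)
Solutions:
 f(z) = C1 + Integral(z/cos(z), z)


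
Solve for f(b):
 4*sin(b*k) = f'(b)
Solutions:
 f(b) = C1 - 4*cos(b*k)/k


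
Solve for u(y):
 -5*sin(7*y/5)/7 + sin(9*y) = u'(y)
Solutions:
 u(y) = C1 + 25*cos(7*y/5)/49 - cos(9*y)/9


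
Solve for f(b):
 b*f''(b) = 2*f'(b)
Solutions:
 f(b) = C1 + C2*b^3


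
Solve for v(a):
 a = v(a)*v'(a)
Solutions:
 v(a) = -sqrt(C1 + a^2)
 v(a) = sqrt(C1 + a^2)


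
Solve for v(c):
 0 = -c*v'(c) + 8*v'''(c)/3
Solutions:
 v(c) = C1 + Integral(C2*airyai(3^(1/3)*c/2) + C3*airybi(3^(1/3)*c/2), c)


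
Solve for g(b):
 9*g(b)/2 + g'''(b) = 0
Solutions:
 g(b) = C3*exp(-6^(2/3)*b/2) + (C1*sin(3*2^(2/3)*3^(1/6)*b/4) + C2*cos(3*2^(2/3)*3^(1/6)*b/4))*exp(6^(2/3)*b/4)


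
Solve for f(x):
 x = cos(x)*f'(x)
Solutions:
 f(x) = C1 + Integral(x/cos(x), x)


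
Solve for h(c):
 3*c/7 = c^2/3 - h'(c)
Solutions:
 h(c) = C1 + c^3/9 - 3*c^2/14


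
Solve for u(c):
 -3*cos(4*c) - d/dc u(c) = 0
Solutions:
 u(c) = C1 - 3*sin(4*c)/4


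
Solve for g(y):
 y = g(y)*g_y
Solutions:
 g(y) = -sqrt(C1 + y^2)
 g(y) = sqrt(C1 + y^2)


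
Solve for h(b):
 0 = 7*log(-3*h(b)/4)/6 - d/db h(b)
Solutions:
 -6*Integral(1/(log(-_y) - 2*log(2) + log(3)), (_y, h(b)))/7 = C1 - b


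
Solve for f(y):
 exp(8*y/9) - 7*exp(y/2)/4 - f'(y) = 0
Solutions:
 f(y) = C1 + 9*exp(8*y/9)/8 - 7*exp(y/2)/2


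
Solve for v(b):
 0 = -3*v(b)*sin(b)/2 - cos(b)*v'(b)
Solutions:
 v(b) = C1*cos(b)^(3/2)


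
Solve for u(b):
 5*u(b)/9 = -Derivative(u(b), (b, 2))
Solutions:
 u(b) = C1*sin(sqrt(5)*b/3) + C2*cos(sqrt(5)*b/3)


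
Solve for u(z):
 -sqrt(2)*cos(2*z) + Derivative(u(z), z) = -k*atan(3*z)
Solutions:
 u(z) = C1 - k*(z*atan(3*z) - log(9*z^2 + 1)/6) + sqrt(2)*sin(2*z)/2


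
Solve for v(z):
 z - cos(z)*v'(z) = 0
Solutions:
 v(z) = C1 + Integral(z/cos(z), z)


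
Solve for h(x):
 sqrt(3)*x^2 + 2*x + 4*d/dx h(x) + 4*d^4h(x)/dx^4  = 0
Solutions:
 h(x) = C1 + C4*exp(-x) - sqrt(3)*x^3/12 - x^2/4 + (C2*sin(sqrt(3)*x/2) + C3*cos(sqrt(3)*x/2))*exp(x/2)


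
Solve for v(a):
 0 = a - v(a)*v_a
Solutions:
 v(a) = -sqrt(C1 + a^2)
 v(a) = sqrt(C1 + a^2)


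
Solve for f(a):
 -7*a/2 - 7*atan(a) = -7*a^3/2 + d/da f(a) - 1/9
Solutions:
 f(a) = C1 + 7*a^4/8 - 7*a^2/4 - 7*a*atan(a) + a/9 + 7*log(a^2 + 1)/2


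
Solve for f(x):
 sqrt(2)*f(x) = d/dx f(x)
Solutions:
 f(x) = C1*exp(sqrt(2)*x)


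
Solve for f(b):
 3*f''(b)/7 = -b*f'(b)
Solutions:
 f(b) = C1 + C2*erf(sqrt(42)*b/6)


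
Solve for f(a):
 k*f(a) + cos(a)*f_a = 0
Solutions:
 f(a) = C1*exp(k*(log(sin(a) - 1) - log(sin(a) + 1))/2)


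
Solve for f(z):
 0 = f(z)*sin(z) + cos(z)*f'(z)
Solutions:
 f(z) = C1*cos(z)


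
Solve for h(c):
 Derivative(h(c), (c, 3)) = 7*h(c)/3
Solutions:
 h(c) = C3*exp(3^(2/3)*7^(1/3)*c/3) + (C1*sin(3^(1/6)*7^(1/3)*c/2) + C2*cos(3^(1/6)*7^(1/3)*c/2))*exp(-3^(2/3)*7^(1/3)*c/6)


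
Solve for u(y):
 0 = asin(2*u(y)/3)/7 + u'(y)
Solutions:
 Integral(1/asin(2*_y/3), (_y, u(y))) = C1 - y/7


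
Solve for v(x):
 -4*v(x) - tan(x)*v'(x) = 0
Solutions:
 v(x) = C1/sin(x)^4


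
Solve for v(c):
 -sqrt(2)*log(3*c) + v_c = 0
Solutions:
 v(c) = C1 + sqrt(2)*c*log(c) - sqrt(2)*c + sqrt(2)*c*log(3)


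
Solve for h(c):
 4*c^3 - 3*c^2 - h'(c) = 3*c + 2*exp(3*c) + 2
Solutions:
 h(c) = C1 + c^4 - c^3 - 3*c^2/2 - 2*c - 2*exp(3*c)/3


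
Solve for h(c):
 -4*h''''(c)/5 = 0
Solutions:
 h(c) = C1 + C2*c + C3*c^2 + C4*c^3


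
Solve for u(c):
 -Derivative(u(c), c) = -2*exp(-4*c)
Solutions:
 u(c) = C1 - exp(-4*c)/2


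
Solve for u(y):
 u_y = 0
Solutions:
 u(y) = C1


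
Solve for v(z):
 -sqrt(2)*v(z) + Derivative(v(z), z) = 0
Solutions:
 v(z) = C1*exp(sqrt(2)*z)


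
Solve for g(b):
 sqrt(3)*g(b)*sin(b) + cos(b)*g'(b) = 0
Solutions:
 g(b) = C1*cos(b)^(sqrt(3))


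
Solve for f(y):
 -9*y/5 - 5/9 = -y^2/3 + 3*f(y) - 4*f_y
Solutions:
 f(y) = C1*exp(3*y/4) + y^2/9 - 41*y/135 - 239/405


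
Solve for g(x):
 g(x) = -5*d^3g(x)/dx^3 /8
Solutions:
 g(x) = C3*exp(-2*5^(2/3)*x/5) + (C1*sin(sqrt(3)*5^(2/3)*x/5) + C2*cos(sqrt(3)*5^(2/3)*x/5))*exp(5^(2/3)*x/5)


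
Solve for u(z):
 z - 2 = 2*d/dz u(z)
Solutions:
 u(z) = C1 + z^2/4 - z


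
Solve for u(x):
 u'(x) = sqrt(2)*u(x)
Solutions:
 u(x) = C1*exp(sqrt(2)*x)


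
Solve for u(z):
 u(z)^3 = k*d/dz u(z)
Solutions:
 u(z) = -sqrt(2)*sqrt(-k/(C1*k + z))/2
 u(z) = sqrt(2)*sqrt(-k/(C1*k + z))/2


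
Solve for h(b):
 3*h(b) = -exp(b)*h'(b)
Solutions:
 h(b) = C1*exp(3*exp(-b))


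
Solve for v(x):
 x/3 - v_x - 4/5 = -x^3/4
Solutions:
 v(x) = C1 + x^4/16 + x^2/6 - 4*x/5


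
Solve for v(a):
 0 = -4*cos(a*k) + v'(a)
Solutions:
 v(a) = C1 + 4*sin(a*k)/k


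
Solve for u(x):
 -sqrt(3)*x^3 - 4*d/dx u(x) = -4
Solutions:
 u(x) = C1 - sqrt(3)*x^4/16 + x


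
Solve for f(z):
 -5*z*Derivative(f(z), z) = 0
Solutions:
 f(z) = C1


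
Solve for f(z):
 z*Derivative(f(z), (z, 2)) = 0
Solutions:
 f(z) = C1 + C2*z


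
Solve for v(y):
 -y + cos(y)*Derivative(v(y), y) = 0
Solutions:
 v(y) = C1 + Integral(y/cos(y), y)


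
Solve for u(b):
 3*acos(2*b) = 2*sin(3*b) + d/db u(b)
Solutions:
 u(b) = C1 + 3*b*acos(2*b) - 3*sqrt(1 - 4*b^2)/2 + 2*cos(3*b)/3


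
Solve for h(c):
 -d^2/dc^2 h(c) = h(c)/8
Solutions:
 h(c) = C1*sin(sqrt(2)*c/4) + C2*cos(sqrt(2)*c/4)


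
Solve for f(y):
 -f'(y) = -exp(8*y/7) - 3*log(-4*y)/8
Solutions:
 f(y) = C1 + 3*y*log(-y)/8 + 3*y*(-1 + 2*log(2))/8 + 7*exp(8*y/7)/8


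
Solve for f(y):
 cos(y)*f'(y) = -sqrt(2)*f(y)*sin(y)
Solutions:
 f(y) = C1*cos(y)^(sqrt(2))


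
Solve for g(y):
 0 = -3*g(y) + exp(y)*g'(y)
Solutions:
 g(y) = C1*exp(-3*exp(-y))


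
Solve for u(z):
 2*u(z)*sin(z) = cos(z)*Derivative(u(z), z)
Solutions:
 u(z) = C1/cos(z)^2


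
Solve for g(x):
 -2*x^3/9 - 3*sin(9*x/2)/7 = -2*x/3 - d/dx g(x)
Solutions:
 g(x) = C1 + x^4/18 - x^2/3 - 2*cos(9*x/2)/21


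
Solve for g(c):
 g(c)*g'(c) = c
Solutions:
 g(c) = -sqrt(C1 + c^2)
 g(c) = sqrt(C1 + c^2)


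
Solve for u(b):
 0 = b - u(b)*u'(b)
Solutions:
 u(b) = -sqrt(C1 + b^2)
 u(b) = sqrt(C1 + b^2)


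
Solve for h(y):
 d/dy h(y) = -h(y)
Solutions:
 h(y) = C1*exp(-y)


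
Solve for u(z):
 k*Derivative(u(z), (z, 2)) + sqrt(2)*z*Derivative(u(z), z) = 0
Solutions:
 u(z) = C1 + C2*sqrt(k)*erf(2^(3/4)*z*sqrt(1/k)/2)


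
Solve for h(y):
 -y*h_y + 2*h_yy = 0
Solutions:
 h(y) = C1 + C2*erfi(y/2)


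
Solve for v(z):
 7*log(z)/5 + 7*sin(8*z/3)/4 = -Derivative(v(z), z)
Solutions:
 v(z) = C1 - 7*z*log(z)/5 + 7*z/5 + 21*cos(8*z/3)/32


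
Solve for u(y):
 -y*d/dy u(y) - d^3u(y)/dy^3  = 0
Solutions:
 u(y) = C1 + Integral(C2*airyai(-y) + C3*airybi(-y), y)


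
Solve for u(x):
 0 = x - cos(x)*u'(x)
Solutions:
 u(x) = C1 + Integral(x/cos(x), x)


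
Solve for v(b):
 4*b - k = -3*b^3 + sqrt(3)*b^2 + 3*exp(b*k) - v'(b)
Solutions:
 v(b) = C1 - 3*b^4/4 + sqrt(3)*b^3/3 - 2*b^2 + b*k + 3*exp(b*k)/k


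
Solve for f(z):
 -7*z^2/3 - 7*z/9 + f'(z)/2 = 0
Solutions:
 f(z) = C1 + 14*z^3/9 + 7*z^2/9


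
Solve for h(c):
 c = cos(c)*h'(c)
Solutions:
 h(c) = C1 + Integral(c/cos(c), c)


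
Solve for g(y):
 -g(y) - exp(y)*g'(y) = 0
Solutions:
 g(y) = C1*exp(exp(-y))


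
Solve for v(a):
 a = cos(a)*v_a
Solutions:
 v(a) = C1 + Integral(a/cos(a), a)


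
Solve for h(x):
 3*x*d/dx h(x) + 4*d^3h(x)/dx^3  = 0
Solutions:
 h(x) = C1 + Integral(C2*airyai(-6^(1/3)*x/2) + C3*airybi(-6^(1/3)*x/2), x)


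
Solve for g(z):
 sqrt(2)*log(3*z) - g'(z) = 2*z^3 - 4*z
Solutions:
 g(z) = C1 - z^4/2 + 2*z^2 + sqrt(2)*z*log(z) - sqrt(2)*z + sqrt(2)*z*log(3)


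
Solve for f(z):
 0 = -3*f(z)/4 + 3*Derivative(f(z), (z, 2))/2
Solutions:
 f(z) = C1*exp(-sqrt(2)*z/2) + C2*exp(sqrt(2)*z/2)


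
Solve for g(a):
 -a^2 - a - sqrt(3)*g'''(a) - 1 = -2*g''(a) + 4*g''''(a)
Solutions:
 g(a) = C1 + C2*a + C3*exp(a*(-sqrt(3) + sqrt(35))/8) + C4*exp(-a*(sqrt(3) + sqrt(35))/8) + a^4/24 + a^3*(1 + sqrt(3))/12 + a^2*(sqrt(3) + 13)/8


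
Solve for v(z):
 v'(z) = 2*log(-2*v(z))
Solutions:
 -Integral(1/(log(-_y) + log(2)), (_y, v(z)))/2 = C1 - z


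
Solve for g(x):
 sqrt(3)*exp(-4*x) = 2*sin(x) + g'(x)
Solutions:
 g(x) = C1 + 2*cos(x) - sqrt(3)*exp(-4*x)/4


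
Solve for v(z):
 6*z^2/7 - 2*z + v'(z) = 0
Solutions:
 v(z) = C1 - 2*z^3/7 + z^2


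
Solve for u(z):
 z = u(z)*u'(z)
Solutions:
 u(z) = -sqrt(C1 + z^2)
 u(z) = sqrt(C1 + z^2)


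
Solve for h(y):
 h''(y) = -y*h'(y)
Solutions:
 h(y) = C1 + C2*erf(sqrt(2)*y/2)


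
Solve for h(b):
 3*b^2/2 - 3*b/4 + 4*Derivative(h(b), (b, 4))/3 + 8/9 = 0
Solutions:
 h(b) = C1 + C2*b + C3*b^2 + C4*b^3 - b^6/320 + 3*b^5/640 - b^4/36


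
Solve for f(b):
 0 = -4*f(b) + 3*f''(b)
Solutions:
 f(b) = C1*exp(-2*sqrt(3)*b/3) + C2*exp(2*sqrt(3)*b/3)


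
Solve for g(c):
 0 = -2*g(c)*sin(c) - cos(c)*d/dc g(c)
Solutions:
 g(c) = C1*cos(c)^2


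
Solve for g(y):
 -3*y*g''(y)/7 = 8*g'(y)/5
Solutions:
 g(y) = C1 + C2/y^(41/15)


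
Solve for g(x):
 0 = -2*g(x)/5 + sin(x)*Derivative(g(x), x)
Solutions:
 g(x) = C1*(cos(x) - 1)^(1/5)/(cos(x) + 1)^(1/5)


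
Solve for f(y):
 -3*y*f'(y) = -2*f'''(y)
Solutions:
 f(y) = C1 + Integral(C2*airyai(2^(2/3)*3^(1/3)*y/2) + C3*airybi(2^(2/3)*3^(1/3)*y/2), y)


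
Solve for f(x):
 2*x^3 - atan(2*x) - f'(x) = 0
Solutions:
 f(x) = C1 + x^4/2 - x*atan(2*x) + log(4*x^2 + 1)/4


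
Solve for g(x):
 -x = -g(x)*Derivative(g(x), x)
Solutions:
 g(x) = -sqrt(C1 + x^2)
 g(x) = sqrt(C1 + x^2)


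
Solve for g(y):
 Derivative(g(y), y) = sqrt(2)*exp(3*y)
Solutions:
 g(y) = C1 + sqrt(2)*exp(3*y)/3


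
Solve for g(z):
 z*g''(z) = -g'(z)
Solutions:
 g(z) = C1 + C2*log(z)


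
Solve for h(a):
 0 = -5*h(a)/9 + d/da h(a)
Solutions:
 h(a) = C1*exp(5*a/9)


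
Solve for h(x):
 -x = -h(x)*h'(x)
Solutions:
 h(x) = -sqrt(C1 + x^2)
 h(x) = sqrt(C1 + x^2)


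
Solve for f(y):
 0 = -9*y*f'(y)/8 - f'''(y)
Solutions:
 f(y) = C1 + Integral(C2*airyai(-3^(2/3)*y/2) + C3*airybi(-3^(2/3)*y/2), y)


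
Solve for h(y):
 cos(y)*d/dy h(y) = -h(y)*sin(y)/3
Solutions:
 h(y) = C1*cos(y)^(1/3)


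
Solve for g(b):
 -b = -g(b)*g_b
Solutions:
 g(b) = -sqrt(C1 + b^2)
 g(b) = sqrt(C1 + b^2)


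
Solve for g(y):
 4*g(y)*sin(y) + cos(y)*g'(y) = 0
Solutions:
 g(y) = C1*cos(y)^4


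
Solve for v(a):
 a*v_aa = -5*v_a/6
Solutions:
 v(a) = C1 + C2*a^(1/6)


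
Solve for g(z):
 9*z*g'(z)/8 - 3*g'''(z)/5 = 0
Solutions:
 g(z) = C1 + Integral(C2*airyai(15^(1/3)*z/2) + C3*airybi(15^(1/3)*z/2), z)


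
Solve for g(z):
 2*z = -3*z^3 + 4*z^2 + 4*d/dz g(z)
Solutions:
 g(z) = C1 + 3*z^4/16 - z^3/3 + z^2/4


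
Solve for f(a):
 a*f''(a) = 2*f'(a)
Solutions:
 f(a) = C1 + C2*a^3


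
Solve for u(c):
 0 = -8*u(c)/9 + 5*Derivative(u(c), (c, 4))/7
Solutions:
 u(c) = C1*exp(-sqrt(3)*5^(3/4)*56^(1/4)*c/15) + C2*exp(sqrt(3)*5^(3/4)*56^(1/4)*c/15) + C3*sin(sqrt(3)*5^(3/4)*56^(1/4)*c/15) + C4*cos(sqrt(3)*5^(3/4)*56^(1/4)*c/15)


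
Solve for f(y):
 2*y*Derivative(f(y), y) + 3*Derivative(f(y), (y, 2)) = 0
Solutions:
 f(y) = C1 + C2*erf(sqrt(3)*y/3)


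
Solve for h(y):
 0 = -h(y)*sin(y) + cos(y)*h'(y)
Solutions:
 h(y) = C1/cos(y)


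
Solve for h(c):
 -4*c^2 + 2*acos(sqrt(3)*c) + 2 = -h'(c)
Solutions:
 h(c) = C1 + 4*c^3/3 - 2*c*acos(sqrt(3)*c) - 2*c + 2*sqrt(3)*sqrt(1 - 3*c^2)/3


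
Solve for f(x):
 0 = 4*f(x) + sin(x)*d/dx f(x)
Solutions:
 f(x) = C1*(cos(x)^2 + 2*cos(x) + 1)/(cos(x)^2 - 2*cos(x) + 1)


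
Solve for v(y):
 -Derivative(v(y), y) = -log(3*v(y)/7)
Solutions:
 -Integral(1/(log(_y) - log(7) + log(3)), (_y, v(y))) = C1 - y


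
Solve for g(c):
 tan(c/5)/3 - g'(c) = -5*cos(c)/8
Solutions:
 g(c) = C1 - 5*log(cos(c/5))/3 + 5*sin(c)/8


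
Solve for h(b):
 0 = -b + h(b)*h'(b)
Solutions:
 h(b) = -sqrt(C1 + b^2)
 h(b) = sqrt(C1 + b^2)


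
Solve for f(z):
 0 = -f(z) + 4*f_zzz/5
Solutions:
 f(z) = C3*exp(10^(1/3)*z/2) + (C1*sin(10^(1/3)*sqrt(3)*z/4) + C2*cos(10^(1/3)*sqrt(3)*z/4))*exp(-10^(1/3)*z/4)


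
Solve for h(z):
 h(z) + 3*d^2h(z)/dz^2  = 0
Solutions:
 h(z) = C1*sin(sqrt(3)*z/3) + C2*cos(sqrt(3)*z/3)


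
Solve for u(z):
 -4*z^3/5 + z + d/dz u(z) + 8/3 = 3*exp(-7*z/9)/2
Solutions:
 u(z) = C1 + z^4/5 - z^2/2 - 8*z/3 - 27*exp(-7*z/9)/14


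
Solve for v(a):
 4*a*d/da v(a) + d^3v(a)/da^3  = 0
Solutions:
 v(a) = C1 + Integral(C2*airyai(-2^(2/3)*a) + C3*airybi(-2^(2/3)*a), a)


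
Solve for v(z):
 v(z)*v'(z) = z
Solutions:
 v(z) = -sqrt(C1 + z^2)
 v(z) = sqrt(C1 + z^2)


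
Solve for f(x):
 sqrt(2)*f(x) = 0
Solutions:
 f(x) = 0


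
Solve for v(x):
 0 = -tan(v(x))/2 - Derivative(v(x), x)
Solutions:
 v(x) = pi - asin(C1*exp(-x/2))
 v(x) = asin(C1*exp(-x/2))


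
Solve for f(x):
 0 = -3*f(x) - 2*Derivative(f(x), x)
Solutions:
 f(x) = C1*exp(-3*x/2)


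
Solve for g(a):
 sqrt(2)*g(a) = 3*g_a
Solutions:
 g(a) = C1*exp(sqrt(2)*a/3)


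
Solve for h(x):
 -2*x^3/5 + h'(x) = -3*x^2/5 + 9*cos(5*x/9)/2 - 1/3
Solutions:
 h(x) = C1 + x^4/10 - x^3/5 - x/3 + 81*sin(5*x/9)/10


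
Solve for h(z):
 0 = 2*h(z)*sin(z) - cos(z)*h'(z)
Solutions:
 h(z) = C1/cos(z)^2


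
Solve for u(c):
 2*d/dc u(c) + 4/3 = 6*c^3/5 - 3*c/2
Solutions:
 u(c) = C1 + 3*c^4/20 - 3*c^2/8 - 2*c/3


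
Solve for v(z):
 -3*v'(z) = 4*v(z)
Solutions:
 v(z) = C1*exp(-4*z/3)


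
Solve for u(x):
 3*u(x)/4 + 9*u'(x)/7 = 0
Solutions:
 u(x) = C1*exp(-7*x/12)


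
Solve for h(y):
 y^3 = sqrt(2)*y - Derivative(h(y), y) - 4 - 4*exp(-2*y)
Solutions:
 h(y) = C1 - y^4/4 + sqrt(2)*y^2/2 - 4*y + 2*exp(-2*y)


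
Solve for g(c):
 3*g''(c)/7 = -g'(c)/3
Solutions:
 g(c) = C1 + C2*exp(-7*c/9)


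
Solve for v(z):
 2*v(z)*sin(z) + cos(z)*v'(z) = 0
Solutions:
 v(z) = C1*cos(z)^2


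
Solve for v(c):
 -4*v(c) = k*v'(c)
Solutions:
 v(c) = C1*exp(-4*c/k)


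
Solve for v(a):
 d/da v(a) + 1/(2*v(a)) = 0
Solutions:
 v(a) = -sqrt(C1 - a)
 v(a) = sqrt(C1 - a)


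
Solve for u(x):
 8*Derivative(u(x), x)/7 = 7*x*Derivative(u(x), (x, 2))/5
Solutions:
 u(x) = C1 + C2*x^(89/49)


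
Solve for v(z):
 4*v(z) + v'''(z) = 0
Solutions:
 v(z) = C3*exp(-2^(2/3)*z) + (C1*sin(2^(2/3)*sqrt(3)*z/2) + C2*cos(2^(2/3)*sqrt(3)*z/2))*exp(2^(2/3)*z/2)


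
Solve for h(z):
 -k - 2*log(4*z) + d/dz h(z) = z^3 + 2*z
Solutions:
 h(z) = C1 + k*z + z^4/4 + z^2 + 2*z*log(z) - 2*z + z*log(16)


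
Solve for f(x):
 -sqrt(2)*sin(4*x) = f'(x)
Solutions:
 f(x) = C1 + sqrt(2)*cos(4*x)/4


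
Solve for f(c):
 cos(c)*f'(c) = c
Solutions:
 f(c) = C1 + Integral(c/cos(c), c)


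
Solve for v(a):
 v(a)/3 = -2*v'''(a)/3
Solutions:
 v(a) = C3*exp(-2^(2/3)*a/2) + (C1*sin(2^(2/3)*sqrt(3)*a/4) + C2*cos(2^(2/3)*sqrt(3)*a/4))*exp(2^(2/3)*a/4)


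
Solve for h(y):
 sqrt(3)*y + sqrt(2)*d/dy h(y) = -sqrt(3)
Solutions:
 h(y) = C1 - sqrt(6)*y^2/4 - sqrt(6)*y/2


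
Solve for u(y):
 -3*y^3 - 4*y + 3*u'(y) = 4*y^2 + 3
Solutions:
 u(y) = C1 + y^4/4 + 4*y^3/9 + 2*y^2/3 + y


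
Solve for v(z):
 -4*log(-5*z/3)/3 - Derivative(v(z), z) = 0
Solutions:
 v(z) = C1 - 4*z*log(-z)/3 + 4*z*(-log(5) + 1 + log(3))/3


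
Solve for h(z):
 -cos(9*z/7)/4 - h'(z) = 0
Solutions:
 h(z) = C1 - 7*sin(9*z/7)/36


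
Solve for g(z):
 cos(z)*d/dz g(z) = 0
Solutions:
 g(z) = C1


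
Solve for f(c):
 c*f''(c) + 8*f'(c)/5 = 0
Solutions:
 f(c) = C1 + C2/c^(3/5)


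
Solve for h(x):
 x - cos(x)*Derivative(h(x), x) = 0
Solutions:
 h(x) = C1 + Integral(x/cos(x), x)


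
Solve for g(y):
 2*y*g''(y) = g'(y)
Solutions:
 g(y) = C1 + C2*y^(3/2)


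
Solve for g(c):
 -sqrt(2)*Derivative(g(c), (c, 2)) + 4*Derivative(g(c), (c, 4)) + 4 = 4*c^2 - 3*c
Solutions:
 g(c) = C1 + C2*c + C3*exp(-2^(1/4)*c/2) + C4*exp(2^(1/4)*c/2) - sqrt(2)*c^4/6 + sqrt(2)*c^3/4 + c^2*(-8 + sqrt(2))


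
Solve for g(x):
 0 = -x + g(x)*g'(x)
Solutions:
 g(x) = -sqrt(C1 + x^2)
 g(x) = sqrt(C1 + x^2)


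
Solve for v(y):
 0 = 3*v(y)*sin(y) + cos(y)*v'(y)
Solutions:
 v(y) = C1*cos(y)^3


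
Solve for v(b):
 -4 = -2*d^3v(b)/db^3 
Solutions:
 v(b) = C1 + C2*b + C3*b^2 + b^3/3


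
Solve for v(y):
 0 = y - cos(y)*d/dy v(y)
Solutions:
 v(y) = C1 + Integral(y/cos(y), y)


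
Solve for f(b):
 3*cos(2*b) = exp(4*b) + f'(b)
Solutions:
 f(b) = C1 - exp(4*b)/4 + 3*sin(2*b)/2


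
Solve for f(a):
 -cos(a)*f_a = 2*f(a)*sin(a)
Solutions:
 f(a) = C1*cos(a)^2


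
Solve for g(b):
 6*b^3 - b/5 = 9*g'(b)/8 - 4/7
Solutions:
 g(b) = C1 + 4*b^4/3 - 4*b^2/45 + 32*b/63


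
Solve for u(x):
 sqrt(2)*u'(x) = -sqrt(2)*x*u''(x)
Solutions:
 u(x) = C1 + C2*log(x)


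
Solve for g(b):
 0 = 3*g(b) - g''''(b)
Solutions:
 g(b) = C1*exp(-3^(1/4)*b) + C2*exp(3^(1/4)*b) + C3*sin(3^(1/4)*b) + C4*cos(3^(1/4)*b)


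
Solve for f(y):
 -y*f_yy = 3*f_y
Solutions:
 f(y) = C1 + C2/y^2


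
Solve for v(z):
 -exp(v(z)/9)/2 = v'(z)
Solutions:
 v(z) = 9*log(1/(C1 + z)) + 9*log(18)


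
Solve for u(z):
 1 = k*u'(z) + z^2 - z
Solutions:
 u(z) = C1 - z^3/(3*k) + z^2/(2*k) + z/k


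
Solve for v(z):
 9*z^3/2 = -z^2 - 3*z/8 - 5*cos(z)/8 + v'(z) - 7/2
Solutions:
 v(z) = C1 + 9*z^4/8 + z^3/3 + 3*z^2/16 + 7*z/2 + 5*sin(z)/8


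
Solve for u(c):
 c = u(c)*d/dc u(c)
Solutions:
 u(c) = -sqrt(C1 + c^2)
 u(c) = sqrt(C1 + c^2)


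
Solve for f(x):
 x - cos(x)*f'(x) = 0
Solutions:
 f(x) = C1 + Integral(x/cos(x), x)


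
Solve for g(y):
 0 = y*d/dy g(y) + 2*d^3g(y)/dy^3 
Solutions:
 g(y) = C1 + Integral(C2*airyai(-2^(2/3)*y/2) + C3*airybi(-2^(2/3)*y/2), y)


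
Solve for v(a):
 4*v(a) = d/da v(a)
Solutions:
 v(a) = C1*exp(4*a)


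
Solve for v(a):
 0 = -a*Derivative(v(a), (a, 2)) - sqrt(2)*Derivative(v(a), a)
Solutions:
 v(a) = C1 + C2*a^(1 - sqrt(2))


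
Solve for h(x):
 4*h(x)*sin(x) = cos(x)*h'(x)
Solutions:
 h(x) = C1/cos(x)^4


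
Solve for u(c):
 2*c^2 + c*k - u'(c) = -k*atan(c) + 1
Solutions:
 u(c) = C1 + 2*c^3/3 + c^2*k/2 - c + k*(c*atan(c) - log(c^2 + 1)/2)


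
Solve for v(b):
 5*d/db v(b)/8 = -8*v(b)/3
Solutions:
 v(b) = C1*exp(-64*b/15)


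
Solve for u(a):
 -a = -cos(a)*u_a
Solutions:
 u(a) = C1 + Integral(a/cos(a), a)


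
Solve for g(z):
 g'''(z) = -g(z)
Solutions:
 g(z) = C3*exp(-z) + (C1*sin(sqrt(3)*z/2) + C2*cos(sqrt(3)*z/2))*exp(z/2)


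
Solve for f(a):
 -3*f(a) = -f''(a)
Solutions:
 f(a) = C1*exp(-sqrt(3)*a) + C2*exp(sqrt(3)*a)


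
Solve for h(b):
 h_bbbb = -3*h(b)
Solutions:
 h(b) = (C1*sin(sqrt(2)*3^(1/4)*b/2) + C2*cos(sqrt(2)*3^(1/4)*b/2))*exp(-sqrt(2)*3^(1/4)*b/2) + (C3*sin(sqrt(2)*3^(1/4)*b/2) + C4*cos(sqrt(2)*3^(1/4)*b/2))*exp(sqrt(2)*3^(1/4)*b/2)


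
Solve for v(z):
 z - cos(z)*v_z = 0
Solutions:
 v(z) = C1 + Integral(z/cos(z), z)


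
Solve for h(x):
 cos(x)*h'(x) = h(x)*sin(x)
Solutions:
 h(x) = C1/cos(x)


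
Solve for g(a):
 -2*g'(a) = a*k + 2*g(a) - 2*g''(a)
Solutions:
 g(a) = C1*exp(a*(1 - sqrt(5))/2) + C2*exp(a*(1 + sqrt(5))/2) - a*k/2 + k/2


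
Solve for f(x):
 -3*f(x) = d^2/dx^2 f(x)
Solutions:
 f(x) = C1*sin(sqrt(3)*x) + C2*cos(sqrt(3)*x)


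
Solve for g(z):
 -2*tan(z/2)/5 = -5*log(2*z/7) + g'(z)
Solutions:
 g(z) = C1 + 5*z*log(z) - 5*z*log(7) - 5*z + 5*z*log(2) + 4*log(cos(z/2))/5


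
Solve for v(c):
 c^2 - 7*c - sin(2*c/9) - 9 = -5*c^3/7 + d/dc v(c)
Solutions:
 v(c) = C1 + 5*c^4/28 + c^3/3 - 7*c^2/2 - 9*c + 9*cos(2*c/9)/2


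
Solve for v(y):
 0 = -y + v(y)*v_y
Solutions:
 v(y) = -sqrt(C1 + y^2)
 v(y) = sqrt(C1 + y^2)


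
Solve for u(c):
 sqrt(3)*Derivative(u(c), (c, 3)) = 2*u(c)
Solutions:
 u(c) = C3*exp(2^(1/3)*3^(5/6)*c/3) + (C1*sin(6^(1/3)*c/2) + C2*cos(6^(1/3)*c/2))*exp(-2^(1/3)*3^(5/6)*c/6)


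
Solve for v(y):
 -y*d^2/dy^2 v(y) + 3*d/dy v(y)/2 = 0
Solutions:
 v(y) = C1 + C2*y^(5/2)


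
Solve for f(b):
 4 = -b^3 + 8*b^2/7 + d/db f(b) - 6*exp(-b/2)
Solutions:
 f(b) = C1 + b^4/4 - 8*b^3/21 + 4*b - 12*exp(-b/2)


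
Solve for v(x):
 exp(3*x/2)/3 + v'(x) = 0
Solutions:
 v(x) = C1 - 2*exp(3*x/2)/9


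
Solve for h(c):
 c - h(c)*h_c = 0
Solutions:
 h(c) = -sqrt(C1 + c^2)
 h(c) = sqrt(C1 + c^2)


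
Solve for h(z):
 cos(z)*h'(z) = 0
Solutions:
 h(z) = C1


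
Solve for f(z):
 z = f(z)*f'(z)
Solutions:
 f(z) = -sqrt(C1 + z^2)
 f(z) = sqrt(C1 + z^2)


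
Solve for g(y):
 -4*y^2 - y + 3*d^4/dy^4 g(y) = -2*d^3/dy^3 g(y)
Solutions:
 g(y) = C1 + C2*y + C3*y^2 + C4*exp(-2*y/3) + y^5/30 - 11*y^4/48 + 11*y^3/8


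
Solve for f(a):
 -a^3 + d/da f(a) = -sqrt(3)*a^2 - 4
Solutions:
 f(a) = C1 + a^4/4 - sqrt(3)*a^3/3 - 4*a


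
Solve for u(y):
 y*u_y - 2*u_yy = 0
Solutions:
 u(y) = C1 + C2*erfi(y/2)


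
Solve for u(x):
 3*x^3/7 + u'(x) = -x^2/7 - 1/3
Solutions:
 u(x) = C1 - 3*x^4/28 - x^3/21 - x/3


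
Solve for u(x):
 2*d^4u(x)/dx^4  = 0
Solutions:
 u(x) = C1 + C2*x + C3*x^2 + C4*x^3


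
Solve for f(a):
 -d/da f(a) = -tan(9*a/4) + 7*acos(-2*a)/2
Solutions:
 f(a) = C1 - 7*a*acos(-2*a)/2 - 7*sqrt(1 - 4*a^2)/4 - 4*log(cos(9*a/4))/9


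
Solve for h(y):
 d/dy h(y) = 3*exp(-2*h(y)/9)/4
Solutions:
 h(y) = 9*log(-sqrt(C1 + 3*y)) - 9*log(6) + 9*log(2)/2
 h(y) = 9*log(C1 + 3*y)/2 - 9*log(6) + 9*log(2)/2


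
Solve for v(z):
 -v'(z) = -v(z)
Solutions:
 v(z) = C1*exp(z)


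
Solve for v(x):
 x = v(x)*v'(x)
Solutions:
 v(x) = -sqrt(C1 + x^2)
 v(x) = sqrt(C1 + x^2)


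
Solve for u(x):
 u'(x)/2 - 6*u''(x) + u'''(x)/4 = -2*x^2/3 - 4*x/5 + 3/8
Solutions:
 u(x) = C1 + C2*exp(x*(12 - sqrt(142))) + C3*exp(x*(sqrt(142) + 12)) - 4*x^3/9 - 84*x^2/5 - 24067*x/60


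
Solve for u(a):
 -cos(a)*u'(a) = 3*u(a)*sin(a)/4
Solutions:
 u(a) = C1*cos(a)^(3/4)


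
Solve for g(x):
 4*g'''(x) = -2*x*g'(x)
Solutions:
 g(x) = C1 + Integral(C2*airyai(-2^(2/3)*x/2) + C3*airybi(-2^(2/3)*x/2), x)


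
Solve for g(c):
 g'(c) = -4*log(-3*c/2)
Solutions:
 g(c) = C1 - 4*c*log(-c) + 4*c*(-log(3) + log(2) + 1)


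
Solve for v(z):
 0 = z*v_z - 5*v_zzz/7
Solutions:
 v(z) = C1 + Integral(C2*airyai(5^(2/3)*7^(1/3)*z/5) + C3*airybi(5^(2/3)*7^(1/3)*z/5), z)


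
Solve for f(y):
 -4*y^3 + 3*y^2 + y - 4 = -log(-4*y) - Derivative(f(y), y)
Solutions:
 f(y) = C1 + y^4 - y^3 - y^2/2 - y*log(-y) + y*(5 - 2*log(2))


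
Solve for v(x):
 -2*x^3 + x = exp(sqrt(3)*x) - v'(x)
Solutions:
 v(x) = C1 + x^4/2 - x^2/2 + sqrt(3)*exp(sqrt(3)*x)/3


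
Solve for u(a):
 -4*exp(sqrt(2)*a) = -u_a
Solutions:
 u(a) = C1 + 2*sqrt(2)*exp(sqrt(2)*a)


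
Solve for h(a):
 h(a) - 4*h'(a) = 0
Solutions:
 h(a) = C1*exp(a/4)


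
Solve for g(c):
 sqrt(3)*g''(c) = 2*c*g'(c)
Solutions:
 g(c) = C1 + C2*erfi(3^(3/4)*c/3)


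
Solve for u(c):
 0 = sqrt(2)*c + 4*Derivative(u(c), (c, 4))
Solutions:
 u(c) = C1 + C2*c + C3*c^2 + C4*c^3 - sqrt(2)*c^5/480


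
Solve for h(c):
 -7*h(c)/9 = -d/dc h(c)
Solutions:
 h(c) = C1*exp(7*c/9)


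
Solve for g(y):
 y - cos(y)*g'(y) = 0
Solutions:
 g(y) = C1 + Integral(y/cos(y), y)


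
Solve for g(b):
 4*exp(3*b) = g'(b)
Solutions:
 g(b) = C1 + 4*exp(3*b)/3


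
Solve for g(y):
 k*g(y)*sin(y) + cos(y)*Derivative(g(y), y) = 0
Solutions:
 g(y) = C1*exp(k*log(cos(y)))


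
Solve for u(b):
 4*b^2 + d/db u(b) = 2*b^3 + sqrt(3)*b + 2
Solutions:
 u(b) = C1 + b^4/2 - 4*b^3/3 + sqrt(3)*b^2/2 + 2*b


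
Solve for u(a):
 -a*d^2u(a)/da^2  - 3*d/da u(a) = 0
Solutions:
 u(a) = C1 + C2/a^2


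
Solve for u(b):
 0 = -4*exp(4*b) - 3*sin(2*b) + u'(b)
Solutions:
 u(b) = C1 + exp(4*b) - 3*cos(2*b)/2


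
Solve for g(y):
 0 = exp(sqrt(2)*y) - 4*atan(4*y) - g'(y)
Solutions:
 g(y) = C1 - 4*y*atan(4*y) + sqrt(2)*exp(sqrt(2)*y)/2 + log(16*y^2 + 1)/2


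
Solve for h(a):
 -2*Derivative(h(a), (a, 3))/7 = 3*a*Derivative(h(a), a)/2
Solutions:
 h(a) = C1 + Integral(C2*airyai(-42^(1/3)*a/2) + C3*airybi(-42^(1/3)*a/2), a)


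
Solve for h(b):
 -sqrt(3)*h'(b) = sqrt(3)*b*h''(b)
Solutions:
 h(b) = C1 + C2*log(b)


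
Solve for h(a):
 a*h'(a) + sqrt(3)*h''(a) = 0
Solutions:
 h(a) = C1 + C2*erf(sqrt(2)*3^(3/4)*a/6)


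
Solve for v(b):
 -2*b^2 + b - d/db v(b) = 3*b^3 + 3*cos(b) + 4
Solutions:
 v(b) = C1 - 3*b^4/4 - 2*b^3/3 + b^2/2 - 4*b - 3*sin(b)


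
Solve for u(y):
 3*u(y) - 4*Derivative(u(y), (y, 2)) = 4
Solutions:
 u(y) = C1*exp(-sqrt(3)*y/2) + C2*exp(sqrt(3)*y/2) + 4/3


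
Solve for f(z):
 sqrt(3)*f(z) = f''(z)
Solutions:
 f(z) = C1*exp(-3^(1/4)*z) + C2*exp(3^(1/4)*z)


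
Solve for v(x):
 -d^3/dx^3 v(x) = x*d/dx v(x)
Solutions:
 v(x) = C1 + Integral(C2*airyai(-x) + C3*airybi(-x), x)


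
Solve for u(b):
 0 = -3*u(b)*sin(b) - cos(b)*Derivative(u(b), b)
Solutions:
 u(b) = C1*cos(b)^3


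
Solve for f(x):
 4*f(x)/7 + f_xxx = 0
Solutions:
 f(x) = C3*exp(-14^(2/3)*x/7) + (C1*sin(14^(2/3)*sqrt(3)*x/14) + C2*cos(14^(2/3)*sqrt(3)*x/14))*exp(14^(2/3)*x/14)


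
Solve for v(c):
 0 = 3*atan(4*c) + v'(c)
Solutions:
 v(c) = C1 - 3*c*atan(4*c) + 3*log(16*c^2 + 1)/8


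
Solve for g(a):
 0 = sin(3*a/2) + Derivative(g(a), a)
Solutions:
 g(a) = C1 + 2*cos(3*a/2)/3


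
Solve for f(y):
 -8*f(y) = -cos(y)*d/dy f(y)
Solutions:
 f(y) = C1*(sin(y)^4 + 4*sin(y)^3 + 6*sin(y)^2 + 4*sin(y) + 1)/(sin(y)^4 - 4*sin(y)^3 + 6*sin(y)^2 - 4*sin(y) + 1)


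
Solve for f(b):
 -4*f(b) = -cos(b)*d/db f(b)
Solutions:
 f(b) = C1*(sin(b)^2 + 2*sin(b) + 1)/(sin(b)^2 - 2*sin(b) + 1)


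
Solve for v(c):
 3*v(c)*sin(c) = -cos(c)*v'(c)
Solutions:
 v(c) = C1*cos(c)^3


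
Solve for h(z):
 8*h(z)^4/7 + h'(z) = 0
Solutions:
 h(z) = 7^(1/3)*(1/(C1 + 24*z))^(1/3)
 h(z) = 7^(1/3)*(-3^(2/3) - 3*3^(1/6)*I)*(1/(C1 + 8*z))^(1/3)/6
 h(z) = 7^(1/3)*(-3^(2/3) + 3*3^(1/6)*I)*(1/(C1 + 8*z))^(1/3)/6


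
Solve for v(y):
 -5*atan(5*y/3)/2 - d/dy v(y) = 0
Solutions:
 v(y) = C1 - 5*y*atan(5*y/3)/2 + 3*log(25*y^2 + 9)/4


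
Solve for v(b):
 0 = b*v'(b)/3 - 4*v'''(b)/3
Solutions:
 v(b) = C1 + Integral(C2*airyai(2^(1/3)*b/2) + C3*airybi(2^(1/3)*b/2), b)


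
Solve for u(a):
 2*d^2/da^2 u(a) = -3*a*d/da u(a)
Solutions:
 u(a) = C1 + C2*erf(sqrt(3)*a/2)


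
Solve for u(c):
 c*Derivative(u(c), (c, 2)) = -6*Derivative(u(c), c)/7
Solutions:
 u(c) = C1 + C2*c^(1/7)


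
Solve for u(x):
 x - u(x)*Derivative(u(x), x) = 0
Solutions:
 u(x) = -sqrt(C1 + x^2)
 u(x) = sqrt(C1 + x^2)


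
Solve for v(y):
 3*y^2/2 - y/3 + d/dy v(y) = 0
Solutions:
 v(y) = C1 - y^3/2 + y^2/6


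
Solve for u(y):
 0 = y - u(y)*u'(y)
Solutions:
 u(y) = -sqrt(C1 + y^2)
 u(y) = sqrt(C1 + y^2)


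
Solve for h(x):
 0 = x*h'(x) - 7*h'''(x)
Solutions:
 h(x) = C1 + Integral(C2*airyai(7^(2/3)*x/7) + C3*airybi(7^(2/3)*x/7), x)


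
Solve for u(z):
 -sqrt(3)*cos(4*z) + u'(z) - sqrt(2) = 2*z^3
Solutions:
 u(z) = C1 + z^4/2 + sqrt(2)*z + sqrt(3)*sin(4*z)/4


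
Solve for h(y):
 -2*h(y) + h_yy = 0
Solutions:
 h(y) = C1*exp(-sqrt(2)*y) + C2*exp(sqrt(2)*y)


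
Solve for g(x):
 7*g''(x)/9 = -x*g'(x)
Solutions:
 g(x) = C1 + C2*erf(3*sqrt(14)*x/14)


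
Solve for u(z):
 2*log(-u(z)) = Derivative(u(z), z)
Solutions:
 -li(-u(z)) = C1 + 2*z


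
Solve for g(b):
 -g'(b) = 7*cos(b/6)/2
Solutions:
 g(b) = C1 - 21*sin(b/6)


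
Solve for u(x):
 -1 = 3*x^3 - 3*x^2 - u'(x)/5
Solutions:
 u(x) = C1 + 15*x^4/4 - 5*x^3 + 5*x


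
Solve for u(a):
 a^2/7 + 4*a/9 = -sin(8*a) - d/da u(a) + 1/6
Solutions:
 u(a) = C1 - a^3/21 - 2*a^2/9 + a/6 + cos(8*a)/8


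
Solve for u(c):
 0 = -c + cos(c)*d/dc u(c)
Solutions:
 u(c) = C1 + Integral(c/cos(c), c)


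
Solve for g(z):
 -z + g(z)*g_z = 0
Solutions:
 g(z) = -sqrt(C1 + z^2)
 g(z) = sqrt(C1 + z^2)


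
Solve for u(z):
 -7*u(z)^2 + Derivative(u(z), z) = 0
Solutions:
 u(z) = -1/(C1 + 7*z)


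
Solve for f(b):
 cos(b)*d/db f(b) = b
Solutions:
 f(b) = C1 + Integral(b/cos(b), b)


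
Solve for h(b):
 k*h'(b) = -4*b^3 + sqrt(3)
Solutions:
 h(b) = C1 - b^4/k + sqrt(3)*b/k


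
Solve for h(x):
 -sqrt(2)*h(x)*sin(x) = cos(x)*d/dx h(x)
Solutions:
 h(x) = C1*cos(x)^(sqrt(2))


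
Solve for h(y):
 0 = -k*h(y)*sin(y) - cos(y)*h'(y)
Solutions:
 h(y) = C1*exp(k*log(cos(y)))


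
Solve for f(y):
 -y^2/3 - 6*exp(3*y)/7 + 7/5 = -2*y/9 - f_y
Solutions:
 f(y) = C1 + y^3/9 - y^2/9 - 7*y/5 + 2*exp(3*y)/7


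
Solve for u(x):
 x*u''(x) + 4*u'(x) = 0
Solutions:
 u(x) = C1 + C2/x^3


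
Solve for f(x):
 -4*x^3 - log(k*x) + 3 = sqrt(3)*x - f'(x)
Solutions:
 f(x) = C1 + x^4 + sqrt(3)*x^2/2 + x*log(k*x) - 4*x


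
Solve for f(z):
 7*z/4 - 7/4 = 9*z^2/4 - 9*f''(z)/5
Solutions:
 f(z) = C1 + C2*z + 5*z^4/48 - 35*z^3/216 + 35*z^2/72


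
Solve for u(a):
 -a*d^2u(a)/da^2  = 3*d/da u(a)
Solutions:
 u(a) = C1 + C2/a^2


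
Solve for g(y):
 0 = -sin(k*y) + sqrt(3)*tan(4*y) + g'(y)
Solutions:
 g(y) = C1 + Piecewise((-cos(k*y)/k, Ne(k, 0)), (0, True)) + sqrt(3)*log(cos(4*y))/4


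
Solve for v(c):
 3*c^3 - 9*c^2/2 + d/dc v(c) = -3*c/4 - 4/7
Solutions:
 v(c) = C1 - 3*c^4/4 + 3*c^3/2 - 3*c^2/8 - 4*c/7


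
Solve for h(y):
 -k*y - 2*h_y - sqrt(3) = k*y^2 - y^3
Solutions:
 h(y) = C1 - k*y^3/6 - k*y^2/4 + y^4/8 - sqrt(3)*y/2
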